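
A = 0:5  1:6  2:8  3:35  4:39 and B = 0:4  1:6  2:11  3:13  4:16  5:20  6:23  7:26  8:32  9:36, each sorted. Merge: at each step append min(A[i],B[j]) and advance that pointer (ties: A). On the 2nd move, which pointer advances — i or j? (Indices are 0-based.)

i

i=0 j=0: A[i]=5>B[j]=4 take 4, j++
i=0 j=1: A[i]=5<=B[j]=6 take 5, i++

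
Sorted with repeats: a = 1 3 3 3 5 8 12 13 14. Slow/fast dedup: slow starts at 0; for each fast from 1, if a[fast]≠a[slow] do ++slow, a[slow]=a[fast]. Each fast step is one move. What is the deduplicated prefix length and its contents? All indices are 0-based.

slow=0 fast=1: a[fast]=3≠a[slow]=1 write a[1]=3, slow++,fast++
slow=1 fast=2: a[fast]=3=a[slow] dup, fast++
slow=1 fast=3: a[fast]=3=a[slow] dup, fast++
slow=1 fast=4: a[fast]=5≠a[slow]=3 write a[2]=5, slow++,fast++
slow=2 fast=5: a[fast]=8≠a[slow]=5 write a[3]=8, slow++,fast++
slow=3 fast=6: a[fast]=12≠a[slow]=8 write a[4]=12, slow++,fast++
slow=4 fast=7: a[fast]=13≠a[slow]=12 write a[5]=13, slow++,fast++
slow=5 fast=8: a[fast]=14≠a[slow]=13 write a[6]=14, slow++,fast++

length 7; prefix = [1, 3, 5, 8, 12, 13, 14]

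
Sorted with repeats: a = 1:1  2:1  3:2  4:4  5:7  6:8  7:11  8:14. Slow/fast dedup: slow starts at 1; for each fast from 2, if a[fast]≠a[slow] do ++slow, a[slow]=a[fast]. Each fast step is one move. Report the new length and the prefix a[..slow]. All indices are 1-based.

slow=1 fast=2: a[fast]=1=a[slow] dup, fast++
slow=1 fast=3: a[fast]=2≠a[slow]=1 write a[2]=2, slow++,fast++
slow=2 fast=4: a[fast]=4≠a[slow]=2 write a[3]=4, slow++,fast++
slow=3 fast=5: a[fast]=7≠a[slow]=4 write a[4]=7, slow++,fast++
slow=4 fast=6: a[fast]=8≠a[slow]=7 write a[5]=8, slow++,fast++
slow=5 fast=7: a[fast]=11≠a[slow]=8 write a[6]=11, slow++,fast++
slow=6 fast=8: a[fast]=14≠a[slow]=11 write a[7]=14, slow++,fast++

length 7; prefix = [1, 2, 4, 7, 8, 11, 14]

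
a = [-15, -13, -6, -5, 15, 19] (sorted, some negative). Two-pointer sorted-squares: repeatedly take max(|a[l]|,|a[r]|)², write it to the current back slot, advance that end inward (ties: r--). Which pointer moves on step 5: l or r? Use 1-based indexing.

[1,6] |-15|<=|19| out[6]=361 → r--
[1,5] |-15|<=|15| out[5]=225 → r--
[1,4] |-15|>|-5| out[4]=225 → l++
[2,4] |-13|>|-5| out[3]=169 → l++
[3,4] |-6|>|-5| out[2]=36 → l++

l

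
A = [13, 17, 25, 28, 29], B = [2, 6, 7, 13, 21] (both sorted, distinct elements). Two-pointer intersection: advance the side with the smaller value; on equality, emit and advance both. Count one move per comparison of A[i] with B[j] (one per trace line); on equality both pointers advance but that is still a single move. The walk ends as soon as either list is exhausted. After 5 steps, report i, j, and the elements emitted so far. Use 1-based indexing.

i=3, j=5, emitted=[13]

i=1 j=1: 13>2, j++
i=1 j=2: 13>6, j++
i=1 j=3: 13>7, j++
i=1 j=4: 13==13 emit, i++,j++
i=2 j=5: 17<21, i++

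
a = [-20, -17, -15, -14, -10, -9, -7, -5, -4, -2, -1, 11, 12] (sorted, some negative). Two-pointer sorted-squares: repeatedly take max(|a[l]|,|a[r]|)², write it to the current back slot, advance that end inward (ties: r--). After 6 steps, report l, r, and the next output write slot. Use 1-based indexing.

l=5, r=11, next write slot=7

l=1 r=13: |-20|>|12| out[13]=400, l++
l=2 r=13: |-17|>|12| out[12]=289, l++
l=3 r=13: |-15|>|12| out[11]=225, l++
l=4 r=13: |-14|>|12| out[10]=196, l++
l=5 r=13: |-10|<=|12| out[9]=144, r--
l=5 r=12: |-10|<=|11| out[8]=121, r--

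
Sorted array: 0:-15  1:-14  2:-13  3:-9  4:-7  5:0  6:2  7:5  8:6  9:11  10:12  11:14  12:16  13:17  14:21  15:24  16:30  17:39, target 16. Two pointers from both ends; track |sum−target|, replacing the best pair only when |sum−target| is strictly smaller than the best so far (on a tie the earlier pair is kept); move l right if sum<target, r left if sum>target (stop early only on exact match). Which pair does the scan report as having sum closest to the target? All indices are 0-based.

[0,17] -15+39=24 d=8 * → r--
[0,16] -15+30=15 d=1 * → l++
[1,16] -14+30=16 d=0 * → stop

pair (-14, 30) with sum 16 (|Δ|=0)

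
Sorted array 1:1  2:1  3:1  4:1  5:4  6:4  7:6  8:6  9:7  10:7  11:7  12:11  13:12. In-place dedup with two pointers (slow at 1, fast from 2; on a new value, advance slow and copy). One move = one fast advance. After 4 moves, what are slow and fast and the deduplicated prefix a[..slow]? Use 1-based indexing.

slow=1 fast=2: a[fast]=1=a[slow] dup, fast++
slow=1 fast=3: a[fast]=1=a[slow] dup, fast++
slow=1 fast=4: a[fast]=1=a[slow] dup, fast++
slow=1 fast=5: a[fast]=4≠a[slow]=1 write a[2]=4, slow++,fast++

slow=2, fast=6, prefix=[1, 4]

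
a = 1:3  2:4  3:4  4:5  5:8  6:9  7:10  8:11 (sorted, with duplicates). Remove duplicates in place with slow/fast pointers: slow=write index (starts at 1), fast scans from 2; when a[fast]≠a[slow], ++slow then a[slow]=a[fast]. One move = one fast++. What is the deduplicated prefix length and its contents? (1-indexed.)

length 7; prefix = [3, 4, 5, 8, 9, 10, 11]

(s=1,f=2) a[fast]=4≠a[slow]=3 write a[2]=4 → slow++,fast++
(s=2,f=3) a[fast]=4=a[slow] dup → fast++
(s=2,f=4) a[fast]=5≠a[slow]=4 write a[3]=5 → slow++,fast++
(s=3,f=5) a[fast]=8≠a[slow]=5 write a[4]=8 → slow++,fast++
(s=4,f=6) a[fast]=9≠a[slow]=8 write a[5]=9 → slow++,fast++
(s=5,f=7) a[fast]=10≠a[slow]=9 write a[6]=10 → slow++,fast++
(s=6,f=8) a[fast]=11≠a[slow]=10 write a[7]=11 → slow++,fast++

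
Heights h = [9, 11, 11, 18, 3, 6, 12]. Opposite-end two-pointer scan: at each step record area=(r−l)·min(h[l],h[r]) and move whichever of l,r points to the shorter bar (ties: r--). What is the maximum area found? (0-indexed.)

l=0 r=6: min(9,12)*6=54 best=54 *, l++
l=1 r=6: min(11,12)*5=55 best=55 *, l++
l=2 r=6: min(11,12)*4=44 best=55, l++
l=3 r=6: min(18,12)*3=36 best=55, r--
l=3 r=5: min(18,6)*2=12 best=55, r--
l=3 r=4: min(18,3)*1=3 best=55, r--

max area = 55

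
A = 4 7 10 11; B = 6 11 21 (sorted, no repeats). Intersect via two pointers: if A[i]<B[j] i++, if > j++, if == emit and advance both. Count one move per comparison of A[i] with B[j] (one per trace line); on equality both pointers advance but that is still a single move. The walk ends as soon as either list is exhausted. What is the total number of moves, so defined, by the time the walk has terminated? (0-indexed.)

i=0 j=0: 4<6, i++
i=1 j=0: 7>6, j++
i=1 j=1: 7<11, i++
i=2 j=1: 10<11, i++
i=3 j=1: 11==11 emit, i++,j++

5 moves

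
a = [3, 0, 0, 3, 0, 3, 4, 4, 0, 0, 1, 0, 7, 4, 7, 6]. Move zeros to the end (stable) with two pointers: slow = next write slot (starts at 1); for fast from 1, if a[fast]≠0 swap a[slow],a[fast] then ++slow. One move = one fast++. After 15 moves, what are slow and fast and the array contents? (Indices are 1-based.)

(s=1,f=1) a[fast]=3≠0 swap→a[1]=3 → slow++,fast++
(s=2,f=2) a[fast]=0 → fast++
(s=2,f=3) a[fast]=0 → fast++
(s=2,f=4) a[fast]=3≠0 swap→a[2]=3 → slow++,fast++
(s=3,f=5) a[fast]=0 → fast++
(s=3,f=6) a[fast]=3≠0 swap→a[3]=3 → slow++,fast++
(s=4,f=7) a[fast]=4≠0 swap→a[4]=4 → slow++,fast++
(s=5,f=8) a[fast]=4≠0 swap→a[5]=4 → slow++,fast++
(s=6,f=9) a[fast]=0 → fast++
(s=6,f=10) a[fast]=0 → fast++
(s=6,f=11) a[fast]=1≠0 swap→a[6]=1 → slow++,fast++
(s=7,f=12) a[fast]=0 → fast++
(s=7,f=13) a[fast]=7≠0 swap→a[7]=7 → slow++,fast++
(s=8,f=14) a[fast]=4≠0 swap→a[8]=4 → slow++,fast++
(s=9,f=15) a[fast]=7≠0 swap→a[9]=7 → slow++,fast++

slow=10, fast=16, a=[3, 3, 3, 4, 4, 1, 7, 4, 7, 0, 0, 0, 0, 0, 0, 6]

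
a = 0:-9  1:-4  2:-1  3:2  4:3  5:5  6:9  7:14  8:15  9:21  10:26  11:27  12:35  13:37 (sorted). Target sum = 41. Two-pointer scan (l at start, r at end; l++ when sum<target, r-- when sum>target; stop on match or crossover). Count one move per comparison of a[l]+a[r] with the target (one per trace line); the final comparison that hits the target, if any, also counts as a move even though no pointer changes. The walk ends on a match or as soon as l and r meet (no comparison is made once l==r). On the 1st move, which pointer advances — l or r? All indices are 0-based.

[0,13] -9+37=28 <41 → l++

l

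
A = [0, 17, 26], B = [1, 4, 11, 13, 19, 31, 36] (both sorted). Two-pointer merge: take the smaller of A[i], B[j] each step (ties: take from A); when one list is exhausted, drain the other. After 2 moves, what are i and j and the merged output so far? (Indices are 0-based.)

i=0 j=0: A[i]=0<=B[j]=1 take 0, i++
i=1 j=0: A[i]=17>B[j]=1 take 1, j++

i=1, j=1, merged so far=[0, 1]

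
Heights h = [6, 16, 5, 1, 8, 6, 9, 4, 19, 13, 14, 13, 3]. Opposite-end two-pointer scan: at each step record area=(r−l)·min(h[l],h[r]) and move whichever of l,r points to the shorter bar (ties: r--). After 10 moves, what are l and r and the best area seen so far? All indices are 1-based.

[1,13] min(6,3)*12=36 best=36 * → r--
[1,12] min(6,13)*11=66 best=66 * → l++
[2,12] min(16,13)*10=130 best=130 * → r--
[2,11] min(16,14)*9=126 best=130 → r--
[2,10] min(16,13)*8=104 best=130 → r--
[2,9] min(16,19)*7=112 best=130 → l++
[3,9] min(5,19)*6=30 best=130 → l++
[4,9] min(1,19)*5=5 best=130 → l++
[5,9] min(8,19)*4=32 best=130 → l++
[6,9] min(6,19)*3=18 best=130 → l++

l=7, r=9, best area=130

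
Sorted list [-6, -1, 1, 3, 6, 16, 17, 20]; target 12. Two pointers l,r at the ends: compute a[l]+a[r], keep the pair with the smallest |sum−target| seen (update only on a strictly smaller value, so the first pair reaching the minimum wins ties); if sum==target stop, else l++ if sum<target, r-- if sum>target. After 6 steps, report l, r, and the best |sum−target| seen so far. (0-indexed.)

l=3, r=4, best |Δ|=1

l=0 r=7: -6+20=14 d=2 *, r--
l=0 r=6: -6+17=11 d=1 *, l++
l=1 r=6: -1+17=16 d=4, r--
l=1 r=5: -1+16=15 d=3, r--
l=1 r=4: -1+6=5 d=7, l++
l=2 r=4: 1+6=7 d=5, l++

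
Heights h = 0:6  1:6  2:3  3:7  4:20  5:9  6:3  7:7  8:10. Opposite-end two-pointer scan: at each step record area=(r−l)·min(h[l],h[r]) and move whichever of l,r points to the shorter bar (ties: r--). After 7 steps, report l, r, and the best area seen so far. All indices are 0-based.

[0,8] min(6,10)*8=48 best=48 * → l++
[1,8] min(6,10)*7=42 best=48 → l++
[2,8] min(3,10)*6=18 best=48 → l++
[3,8] min(7,10)*5=35 best=48 → l++
[4,8] min(20,10)*4=40 best=48 → r--
[4,7] min(20,7)*3=21 best=48 → r--
[4,6] min(20,3)*2=6 best=48 → r--

l=4, r=5, best area=48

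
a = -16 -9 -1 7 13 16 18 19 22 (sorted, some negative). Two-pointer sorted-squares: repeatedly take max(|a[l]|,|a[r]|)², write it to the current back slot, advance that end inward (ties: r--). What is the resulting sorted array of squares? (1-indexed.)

l=1 r=9: |-16|<=|22| out[9]=484, r--
l=1 r=8: |-16|<=|19| out[8]=361, r--
l=1 r=7: |-16|<=|18| out[7]=324, r--
l=1 r=6: |-16|<=|16| out[6]=256, r--
l=1 r=5: |-16|>|13| out[5]=256, l++
l=2 r=5: |-9|<=|13| out[4]=169, r--
l=2 r=4: |-9|>|7| out[3]=81, l++
l=3 r=4: |-1|<=|7| out[2]=49, r--
l=3 r=3: |-1|<=|-1| out[1]=1, r--

[1, 49, 81, 169, 256, 256, 324, 361, 484]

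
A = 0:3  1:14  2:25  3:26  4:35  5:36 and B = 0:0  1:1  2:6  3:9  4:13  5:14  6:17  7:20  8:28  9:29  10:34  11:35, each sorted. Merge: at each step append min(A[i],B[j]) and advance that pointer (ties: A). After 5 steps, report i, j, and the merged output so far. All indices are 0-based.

i=1, j=4, merged so far=[0, 1, 3, 6, 9]

[i=0,j=0] A[i]=3>B[j]=0 take 0 → j++
[i=0,j=1] A[i]=3>B[j]=1 take 1 → j++
[i=0,j=2] A[i]=3<=B[j]=6 take 3 → i++
[i=1,j=2] A[i]=14>B[j]=6 take 6 → j++
[i=1,j=3] A[i]=14>B[j]=9 take 9 → j++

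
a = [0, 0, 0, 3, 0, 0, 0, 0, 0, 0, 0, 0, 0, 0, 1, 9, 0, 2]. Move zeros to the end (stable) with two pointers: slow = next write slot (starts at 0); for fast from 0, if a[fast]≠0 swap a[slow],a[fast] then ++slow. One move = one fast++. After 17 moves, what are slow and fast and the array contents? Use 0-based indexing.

slow=0 fast=0: a[fast]=0, fast++
slow=0 fast=1: a[fast]=0, fast++
slow=0 fast=2: a[fast]=0, fast++
slow=0 fast=3: a[fast]=3≠0 swap→a[0]=3, slow++,fast++
slow=1 fast=4: a[fast]=0, fast++
slow=1 fast=5: a[fast]=0, fast++
slow=1 fast=6: a[fast]=0, fast++
slow=1 fast=7: a[fast]=0, fast++
slow=1 fast=8: a[fast]=0, fast++
slow=1 fast=9: a[fast]=0, fast++
slow=1 fast=10: a[fast]=0, fast++
slow=1 fast=11: a[fast]=0, fast++
slow=1 fast=12: a[fast]=0, fast++
slow=1 fast=13: a[fast]=0, fast++
slow=1 fast=14: a[fast]=1≠0 swap→a[1]=1, slow++,fast++
slow=2 fast=15: a[fast]=9≠0 swap→a[2]=9, slow++,fast++
slow=3 fast=16: a[fast]=0, fast++

slow=3, fast=17, a=[3, 1, 9, 0, 0, 0, 0, 0, 0, 0, 0, 0, 0, 0, 0, 0, 0, 2]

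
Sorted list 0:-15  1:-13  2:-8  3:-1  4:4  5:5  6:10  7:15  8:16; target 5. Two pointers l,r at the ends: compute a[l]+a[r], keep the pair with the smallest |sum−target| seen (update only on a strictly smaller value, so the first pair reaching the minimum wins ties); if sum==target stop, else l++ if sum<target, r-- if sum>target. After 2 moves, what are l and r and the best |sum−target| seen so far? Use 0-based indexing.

[0,8] -15+16=1 d=4 * → l++
[1,8] -13+16=3 d=2 * → l++

l=2, r=8, best |Δ|=2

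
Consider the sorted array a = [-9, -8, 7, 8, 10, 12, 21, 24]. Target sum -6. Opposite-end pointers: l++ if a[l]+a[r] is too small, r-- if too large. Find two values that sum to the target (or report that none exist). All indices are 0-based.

l=0 r=7: -9+24=15 >-6, r--
l=0 r=6: -9+21=12 >-6, r--
l=0 r=5: -9+12=3 >-6, r--
l=0 r=4: -9+10=1 >-6, r--
l=0 r=3: -9+8=-1 >-6, r--
l=0 r=2: -9+7=-2 >-6, r--
l=0 r=1: -9+-8=-17 <-6, l++

no pair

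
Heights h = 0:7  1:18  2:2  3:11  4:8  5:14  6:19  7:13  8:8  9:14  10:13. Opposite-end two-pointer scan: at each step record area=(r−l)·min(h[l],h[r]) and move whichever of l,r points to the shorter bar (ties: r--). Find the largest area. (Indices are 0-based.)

l=0 r=10: min(7,13)*10=70 best=70 *, l++
l=1 r=10: min(18,13)*9=117 best=117 *, r--
l=1 r=9: min(18,14)*8=112 best=117, r--
l=1 r=8: min(18,8)*7=56 best=117, r--
l=1 r=7: min(18,13)*6=78 best=117, r--
l=1 r=6: min(18,19)*5=90 best=117, l++
l=2 r=6: min(2,19)*4=8 best=117, l++
l=3 r=6: min(11,19)*3=33 best=117, l++
l=4 r=6: min(8,19)*2=16 best=117, l++
l=5 r=6: min(14,19)*1=14 best=117, l++

max area = 117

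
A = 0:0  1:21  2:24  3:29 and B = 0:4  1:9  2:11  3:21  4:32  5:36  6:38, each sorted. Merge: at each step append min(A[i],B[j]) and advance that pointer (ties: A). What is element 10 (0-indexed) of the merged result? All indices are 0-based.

[i=0,j=0] A[i]=0<=B[j]=4 take 0 → i++
[i=1,j=0] A[i]=21>B[j]=4 take 4 → j++
[i=1,j=1] A[i]=21>B[j]=9 take 9 → j++
[i=1,j=2] A[i]=21>B[j]=11 take 11 → j++
[i=1,j=3] A[i]=21<=B[j]=21 take 21 → i++
[i=2,j=3] A[i]=24>B[j]=21 take 21 → j++
[i=2,j=4] A[i]=24<=B[j]=32 take 24 → i++
[i=3,j=4] A[i]=29<=B[j]=32 take 29 → i++
[i=4,j=4] A done, take B[j]=32 → j++
[i=4,j=5] A done, take B[j]=36 → j++
[i=4,j=6] A done, take B[j]=38 → j++

merged[10] = 38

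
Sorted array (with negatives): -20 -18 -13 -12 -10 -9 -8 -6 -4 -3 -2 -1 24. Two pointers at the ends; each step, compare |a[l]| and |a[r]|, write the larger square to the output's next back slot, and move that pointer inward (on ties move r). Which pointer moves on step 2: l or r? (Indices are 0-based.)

l

[0,12] |-20|<=|24| out[12]=576 → r--
[0,11] |-20|>|-1| out[11]=400 → l++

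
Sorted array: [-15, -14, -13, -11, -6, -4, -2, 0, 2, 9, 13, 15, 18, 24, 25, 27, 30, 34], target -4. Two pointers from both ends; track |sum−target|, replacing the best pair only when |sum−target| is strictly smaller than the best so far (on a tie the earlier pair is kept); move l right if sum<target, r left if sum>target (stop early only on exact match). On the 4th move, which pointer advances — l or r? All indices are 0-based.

l=0 r=17: -15+34=19 d=23 *, r--
l=0 r=16: -15+30=15 d=19 *, r--
l=0 r=15: -15+27=12 d=16 *, r--
l=0 r=14: -15+25=10 d=14 *, r--

r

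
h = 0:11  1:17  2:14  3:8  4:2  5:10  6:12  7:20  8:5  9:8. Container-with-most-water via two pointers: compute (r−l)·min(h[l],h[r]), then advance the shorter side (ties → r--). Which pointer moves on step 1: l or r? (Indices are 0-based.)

r

[0,9] min(11,8)*9=72 best=72 * → r--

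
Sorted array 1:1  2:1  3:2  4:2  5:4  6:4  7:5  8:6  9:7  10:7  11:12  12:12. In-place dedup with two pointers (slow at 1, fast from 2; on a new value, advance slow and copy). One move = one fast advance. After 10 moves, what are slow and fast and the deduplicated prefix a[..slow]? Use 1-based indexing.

(s=1,f=2) a[fast]=1=a[slow] dup → fast++
(s=1,f=3) a[fast]=2≠a[slow]=1 write a[2]=2 → slow++,fast++
(s=2,f=4) a[fast]=2=a[slow] dup → fast++
(s=2,f=5) a[fast]=4≠a[slow]=2 write a[3]=4 → slow++,fast++
(s=3,f=6) a[fast]=4=a[slow] dup → fast++
(s=3,f=7) a[fast]=5≠a[slow]=4 write a[4]=5 → slow++,fast++
(s=4,f=8) a[fast]=6≠a[slow]=5 write a[5]=6 → slow++,fast++
(s=5,f=9) a[fast]=7≠a[slow]=6 write a[6]=7 → slow++,fast++
(s=6,f=10) a[fast]=7=a[slow] dup → fast++
(s=6,f=11) a[fast]=12≠a[slow]=7 write a[7]=12 → slow++,fast++

slow=7, fast=12, prefix=[1, 2, 4, 5, 6, 7, 12]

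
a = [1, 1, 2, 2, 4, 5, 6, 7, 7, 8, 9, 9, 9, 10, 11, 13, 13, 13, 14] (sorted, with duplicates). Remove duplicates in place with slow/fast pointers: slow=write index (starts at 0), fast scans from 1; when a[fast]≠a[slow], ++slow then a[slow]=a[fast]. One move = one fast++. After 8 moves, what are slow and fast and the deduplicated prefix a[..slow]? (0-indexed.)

slow=0 fast=1: a[fast]=1=a[slow] dup, fast++
slow=0 fast=2: a[fast]=2≠a[slow]=1 write a[1]=2, slow++,fast++
slow=1 fast=3: a[fast]=2=a[slow] dup, fast++
slow=1 fast=4: a[fast]=4≠a[slow]=2 write a[2]=4, slow++,fast++
slow=2 fast=5: a[fast]=5≠a[slow]=4 write a[3]=5, slow++,fast++
slow=3 fast=6: a[fast]=6≠a[slow]=5 write a[4]=6, slow++,fast++
slow=4 fast=7: a[fast]=7≠a[slow]=6 write a[5]=7, slow++,fast++
slow=5 fast=8: a[fast]=7=a[slow] dup, fast++

slow=5, fast=9, prefix=[1, 2, 4, 5, 6, 7]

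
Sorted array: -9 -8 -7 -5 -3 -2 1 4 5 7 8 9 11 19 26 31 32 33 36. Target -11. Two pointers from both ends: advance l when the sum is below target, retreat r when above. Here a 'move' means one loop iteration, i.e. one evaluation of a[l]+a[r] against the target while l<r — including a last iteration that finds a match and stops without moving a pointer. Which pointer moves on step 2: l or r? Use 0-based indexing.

[0,18] -9+36=27 >-11 → r--
[0,17] -9+33=24 >-11 → r--

r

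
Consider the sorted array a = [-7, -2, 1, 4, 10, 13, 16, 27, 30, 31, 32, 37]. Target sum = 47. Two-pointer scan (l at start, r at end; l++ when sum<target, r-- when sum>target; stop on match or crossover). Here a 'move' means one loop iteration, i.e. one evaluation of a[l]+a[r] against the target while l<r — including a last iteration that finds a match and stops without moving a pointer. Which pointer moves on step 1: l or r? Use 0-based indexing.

[0,11] -7+37=30 <47 → l++

l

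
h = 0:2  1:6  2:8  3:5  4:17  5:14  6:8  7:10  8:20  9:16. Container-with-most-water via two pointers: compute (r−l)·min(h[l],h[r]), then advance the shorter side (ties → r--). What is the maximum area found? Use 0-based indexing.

max area = 80

[0,9] min(2,16)*9=18 best=18 * → l++
[1,9] min(6,16)*8=48 best=48 * → l++
[2,9] min(8,16)*7=56 best=56 * → l++
[3,9] min(5,16)*6=30 best=56 → l++
[4,9] min(17,16)*5=80 best=80 * → r--
[4,8] min(17,20)*4=68 best=80 → l++
[5,8] min(14,20)*3=42 best=80 → l++
[6,8] min(8,20)*2=16 best=80 → l++
[7,8] min(10,20)*1=10 best=80 → l++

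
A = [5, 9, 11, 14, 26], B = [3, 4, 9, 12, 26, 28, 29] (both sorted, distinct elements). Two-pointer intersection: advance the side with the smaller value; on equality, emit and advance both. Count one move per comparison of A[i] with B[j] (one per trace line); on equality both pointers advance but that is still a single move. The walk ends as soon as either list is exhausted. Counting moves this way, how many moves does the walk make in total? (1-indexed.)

8 moves

i=1 j=1: 5>3, j++
i=1 j=2: 5>4, j++
i=1 j=3: 5<9, i++
i=2 j=3: 9==9 emit, i++,j++
i=3 j=4: 11<12, i++
i=4 j=4: 14>12, j++
i=4 j=5: 14<26, i++
i=5 j=5: 26==26 emit, i++,j++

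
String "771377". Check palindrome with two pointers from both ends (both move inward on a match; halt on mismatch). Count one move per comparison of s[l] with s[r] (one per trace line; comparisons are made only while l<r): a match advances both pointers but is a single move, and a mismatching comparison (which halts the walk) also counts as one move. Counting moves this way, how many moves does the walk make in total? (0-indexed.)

l=0 r=5: '7'=='7', l++,r--
l=1 r=4: '7'=='7', l++,r--
l=2 r=3: '1'!='3', stop

3 moves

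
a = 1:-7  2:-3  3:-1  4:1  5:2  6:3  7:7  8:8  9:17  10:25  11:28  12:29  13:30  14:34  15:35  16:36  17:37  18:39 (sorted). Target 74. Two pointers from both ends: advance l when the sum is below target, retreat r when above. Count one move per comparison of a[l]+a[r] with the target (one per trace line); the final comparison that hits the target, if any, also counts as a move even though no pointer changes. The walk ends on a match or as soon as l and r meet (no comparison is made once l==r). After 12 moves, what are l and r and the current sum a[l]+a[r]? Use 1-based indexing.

l=13, r=18, sum=69

[1,18] -7+39=32 <74 → l++
[2,18] -3+39=36 <74 → l++
[3,18] -1+39=38 <74 → l++
[4,18] 1+39=40 <74 → l++
[5,18] 2+39=41 <74 → l++
[6,18] 3+39=42 <74 → l++
[7,18] 7+39=46 <74 → l++
[8,18] 8+39=47 <74 → l++
[9,18] 17+39=56 <74 → l++
[10,18] 25+39=64 <74 → l++
[11,18] 28+39=67 <74 → l++
[12,18] 29+39=68 <74 → l++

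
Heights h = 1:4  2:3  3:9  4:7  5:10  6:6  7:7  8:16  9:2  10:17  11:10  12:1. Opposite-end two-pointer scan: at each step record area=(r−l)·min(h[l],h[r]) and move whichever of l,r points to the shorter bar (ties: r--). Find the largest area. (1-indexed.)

max area = 72

[1,12] min(4,1)*11=11 best=11 * → r--
[1,11] min(4,10)*10=40 best=40 * → l++
[2,11] min(3,10)*9=27 best=40 → l++
[3,11] min(9,10)*8=72 best=72 * → l++
[4,11] min(7,10)*7=49 best=72 → l++
[5,11] min(10,10)*6=60 best=72 → r--
[5,10] min(10,17)*5=50 best=72 → l++
[6,10] min(6,17)*4=24 best=72 → l++
[7,10] min(7,17)*3=21 best=72 → l++
[8,10] min(16,17)*2=32 best=72 → l++
[9,10] min(2,17)*1=2 best=72 → l++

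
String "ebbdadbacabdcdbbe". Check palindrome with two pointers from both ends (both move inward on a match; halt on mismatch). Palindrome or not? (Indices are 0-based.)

[0,16] 'e'=='e' → l++,r--
[1,15] 'b'=='b' → l++,r--
[2,14] 'b'=='b' → l++,r--
[3,13] 'd'=='d' → l++,r--
[4,12] 'a'!='c' → stop

not a palindrome (mismatch at 4,12)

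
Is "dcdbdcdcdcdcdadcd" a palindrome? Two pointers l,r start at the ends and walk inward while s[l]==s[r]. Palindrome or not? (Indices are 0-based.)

not a palindrome (mismatch at 3,13)

[0,16] 'd'=='d' → l++,r--
[1,15] 'c'=='c' → l++,r--
[2,14] 'd'=='d' → l++,r--
[3,13] 'b'!='a' → stop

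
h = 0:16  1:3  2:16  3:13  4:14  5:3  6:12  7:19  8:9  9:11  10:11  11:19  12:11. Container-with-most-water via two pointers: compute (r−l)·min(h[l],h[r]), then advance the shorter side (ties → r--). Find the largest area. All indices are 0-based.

l=0 r=12: min(16,11)*12=132 best=132 *, r--
l=0 r=11: min(16,19)*11=176 best=176 *, l++
l=1 r=11: min(3,19)*10=30 best=176, l++
l=2 r=11: min(16,19)*9=144 best=176, l++
l=3 r=11: min(13,19)*8=104 best=176, l++
l=4 r=11: min(14,19)*7=98 best=176, l++
l=5 r=11: min(3,19)*6=18 best=176, l++
l=6 r=11: min(12,19)*5=60 best=176, l++
l=7 r=11: min(19,19)*4=76 best=176, r--
l=7 r=10: min(19,11)*3=33 best=176, r--
l=7 r=9: min(19,11)*2=22 best=176, r--
l=7 r=8: min(19,9)*1=9 best=176, r--

max area = 176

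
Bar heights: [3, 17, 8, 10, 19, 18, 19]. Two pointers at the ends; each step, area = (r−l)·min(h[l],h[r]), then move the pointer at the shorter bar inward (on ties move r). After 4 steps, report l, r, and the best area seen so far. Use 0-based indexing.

l=0 r=6: min(3,19)*6=18 best=18 *, l++
l=1 r=6: min(17,19)*5=85 best=85 *, l++
l=2 r=6: min(8,19)*4=32 best=85, l++
l=3 r=6: min(10,19)*3=30 best=85, l++

l=4, r=6, best area=85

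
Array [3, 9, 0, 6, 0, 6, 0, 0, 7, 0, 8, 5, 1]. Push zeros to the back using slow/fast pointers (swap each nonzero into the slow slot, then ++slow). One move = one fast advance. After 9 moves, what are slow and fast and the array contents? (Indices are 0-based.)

slow=5, fast=9, a=[3, 9, 6, 6, 7, 0, 0, 0, 0, 0, 8, 5, 1]

(s=0,f=0) a[fast]=3≠0 swap→a[0]=3 → slow++,fast++
(s=1,f=1) a[fast]=9≠0 swap→a[1]=9 → slow++,fast++
(s=2,f=2) a[fast]=0 → fast++
(s=2,f=3) a[fast]=6≠0 swap→a[2]=6 → slow++,fast++
(s=3,f=4) a[fast]=0 → fast++
(s=3,f=5) a[fast]=6≠0 swap→a[3]=6 → slow++,fast++
(s=4,f=6) a[fast]=0 → fast++
(s=4,f=7) a[fast]=0 → fast++
(s=4,f=8) a[fast]=7≠0 swap→a[4]=7 → slow++,fast++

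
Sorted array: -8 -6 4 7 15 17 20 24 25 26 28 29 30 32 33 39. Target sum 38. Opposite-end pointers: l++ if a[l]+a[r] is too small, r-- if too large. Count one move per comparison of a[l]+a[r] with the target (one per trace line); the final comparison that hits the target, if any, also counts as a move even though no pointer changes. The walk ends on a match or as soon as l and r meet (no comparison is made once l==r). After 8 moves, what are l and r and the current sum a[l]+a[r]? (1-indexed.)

l=1 r=16: -8+39=31 <38, l++
l=2 r=16: -6+39=33 <38, l++
l=3 r=16: 4+39=43 >38, r--
l=3 r=15: 4+33=37 <38, l++
l=4 r=15: 7+33=40 >38, r--
l=4 r=14: 7+32=39 >38, r--
l=4 r=13: 7+30=37 <38, l++
l=5 r=13: 15+30=45 >38, r--

l=5, r=12, sum=44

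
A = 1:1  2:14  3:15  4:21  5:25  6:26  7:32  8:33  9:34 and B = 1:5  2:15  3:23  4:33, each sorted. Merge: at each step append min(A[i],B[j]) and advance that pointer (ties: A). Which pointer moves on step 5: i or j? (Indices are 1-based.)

[i=1,j=1] A[i]=1<=B[j]=5 take 1 → i++
[i=2,j=1] A[i]=14>B[j]=5 take 5 → j++
[i=2,j=2] A[i]=14<=B[j]=15 take 14 → i++
[i=3,j=2] A[i]=15<=B[j]=15 take 15 → i++
[i=4,j=2] A[i]=21>B[j]=15 take 15 → j++

j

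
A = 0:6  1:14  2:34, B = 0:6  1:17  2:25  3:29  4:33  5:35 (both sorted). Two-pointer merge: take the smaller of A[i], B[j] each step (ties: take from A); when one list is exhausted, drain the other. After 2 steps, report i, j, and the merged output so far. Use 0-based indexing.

i=1, j=1, merged so far=[6, 6]

[i=0,j=0] A[i]=6<=B[j]=6 take 6 → i++
[i=1,j=0] A[i]=14>B[j]=6 take 6 → j++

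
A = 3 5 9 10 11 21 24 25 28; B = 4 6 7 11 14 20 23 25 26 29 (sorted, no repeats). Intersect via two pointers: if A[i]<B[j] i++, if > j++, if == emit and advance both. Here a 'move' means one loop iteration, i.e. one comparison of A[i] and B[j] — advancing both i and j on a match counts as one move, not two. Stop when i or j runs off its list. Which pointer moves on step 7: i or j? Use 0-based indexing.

i

i=0 j=0: 3<4, i++
i=1 j=0: 5>4, j++
i=1 j=1: 5<6, i++
i=2 j=1: 9>6, j++
i=2 j=2: 9>7, j++
i=2 j=3: 9<11, i++
i=3 j=3: 10<11, i++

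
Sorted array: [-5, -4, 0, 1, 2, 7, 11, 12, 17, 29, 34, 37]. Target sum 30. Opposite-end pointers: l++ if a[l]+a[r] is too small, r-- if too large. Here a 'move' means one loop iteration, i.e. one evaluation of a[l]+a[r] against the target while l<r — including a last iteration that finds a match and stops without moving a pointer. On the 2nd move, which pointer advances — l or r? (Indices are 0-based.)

[0,11] -5+37=32 >30 → r--
[0,10] -5+34=29 <30 → l++

l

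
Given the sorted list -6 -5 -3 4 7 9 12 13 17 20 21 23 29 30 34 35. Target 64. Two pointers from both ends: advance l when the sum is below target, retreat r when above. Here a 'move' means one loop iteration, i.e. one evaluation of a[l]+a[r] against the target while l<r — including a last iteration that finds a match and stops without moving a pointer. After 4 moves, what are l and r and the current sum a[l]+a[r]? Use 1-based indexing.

[1,16] -6+35=29 <64 → l++
[2,16] -5+35=30 <64 → l++
[3,16] -3+35=32 <64 → l++
[4,16] 4+35=39 <64 → l++

l=5, r=16, sum=42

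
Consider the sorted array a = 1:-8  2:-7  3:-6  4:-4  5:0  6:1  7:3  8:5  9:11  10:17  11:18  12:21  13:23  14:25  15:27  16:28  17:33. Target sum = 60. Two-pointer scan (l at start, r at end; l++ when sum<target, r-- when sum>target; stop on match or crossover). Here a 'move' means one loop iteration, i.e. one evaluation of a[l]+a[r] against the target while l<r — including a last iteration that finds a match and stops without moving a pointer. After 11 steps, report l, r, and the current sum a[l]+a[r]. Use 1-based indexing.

l=1 r=17: -8+33=25 <60, l++
l=2 r=17: -7+33=26 <60, l++
l=3 r=17: -6+33=27 <60, l++
l=4 r=17: -4+33=29 <60, l++
l=5 r=17: 0+33=33 <60, l++
l=6 r=17: 1+33=34 <60, l++
l=7 r=17: 3+33=36 <60, l++
l=8 r=17: 5+33=38 <60, l++
l=9 r=17: 11+33=44 <60, l++
l=10 r=17: 17+33=50 <60, l++
l=11 r=17: 18+33=51 <60, l++

l=12, r=17, sum=54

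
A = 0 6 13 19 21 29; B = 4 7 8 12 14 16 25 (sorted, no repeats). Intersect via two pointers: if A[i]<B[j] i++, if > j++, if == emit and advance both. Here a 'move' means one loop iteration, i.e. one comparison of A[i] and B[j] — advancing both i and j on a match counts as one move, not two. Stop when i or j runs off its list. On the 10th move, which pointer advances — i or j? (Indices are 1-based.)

i

[i=1,j=1] 0<4 → i++
[i=2,j=1] 6>4 → j++
[i=2,j=2] 6<7 → i++
[i=3,j=2] 13>7 → j++
[i=3,j=3] 13>8 → j++
[i=3,j=4] 13>12 → j++
[i=3,j=5] 13<14 → i++
[i=4,j=5] 19>14 → j++
[i=4,j=6] 19>16 → j++
[i=4,j=7] 19<25 → i++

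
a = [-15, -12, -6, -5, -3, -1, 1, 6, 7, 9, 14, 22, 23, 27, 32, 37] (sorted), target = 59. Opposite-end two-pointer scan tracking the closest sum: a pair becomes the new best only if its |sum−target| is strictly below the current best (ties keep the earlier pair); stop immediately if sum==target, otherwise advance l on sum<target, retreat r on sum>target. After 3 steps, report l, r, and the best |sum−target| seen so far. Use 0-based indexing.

l=3, r=15, best |Δ|=28

[0,15] -15+37=22 d=37 * → l++
[1,15] -12+37=25 d=34 * → l++
[2,15] -6+37=31 d=28 * → l++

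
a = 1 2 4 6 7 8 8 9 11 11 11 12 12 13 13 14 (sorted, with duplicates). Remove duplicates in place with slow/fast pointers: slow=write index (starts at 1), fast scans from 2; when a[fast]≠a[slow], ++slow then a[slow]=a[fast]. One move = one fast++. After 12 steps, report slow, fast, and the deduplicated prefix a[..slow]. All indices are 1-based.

(s=1,f=2) a[fast]=2≠a[slow]=1 write a[2]=2 → slow++,fast++
(s=2,f=3) a[fast]=4≠a[slow]=2 write a[3]=4 → slow++,fast++
(s=3,f=4) a[fast]=6≠a[slow]=4 write a[4]=6 → slow++,fast++
(s=4,f=5) a[fast]=7≠a[slow]=6 write a[5]=7 → slow++,fast++
(s=5,f=6) a[fast]=8≠a[slow]=7 write a[6]=8 → slow++,fast++
(s=6,f=7) a[fast]=8=a[slow] dup → fast++
(s=6,f=8) a[fast]=9≠a[slow]=8 write a[7]=9 → slow++,fast++
(s=7,f=9) a[fast]=11≠a[slow]=9 write a[8]=11 → slow++,fast++
(s=8,f=10) a[fast]=11=a[slow] dup → fast++
(s=8,f=11) a[fast]=11=a[slow] dup → fast++
(s=8,f=12) a[fast]=12≠a[slow]=11 write a[9]=12 → slow++,fast++
(s=9,f=13) a[fast]=12=a[slow] dup → fast++

slow=9, fast=14, prefix=[1, 2, 4, 6, 7, 8, 9, 11, 12]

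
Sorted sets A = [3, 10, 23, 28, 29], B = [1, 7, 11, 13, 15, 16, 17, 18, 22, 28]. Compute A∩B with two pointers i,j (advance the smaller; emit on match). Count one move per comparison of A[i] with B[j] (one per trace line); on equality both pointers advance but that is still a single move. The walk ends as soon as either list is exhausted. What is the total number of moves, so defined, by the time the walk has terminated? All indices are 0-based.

i=0 j=0: 3>1, j++
i=0 j=1: 3<7, i++
i=1 j=1: 10>7, j++
i=1 j=2: 10<11, i++
i=2 j=2: 23>11, j++
i=2 j=3: 23>13, j++
i=2 j=4: 23>15, j++
i=2 j=5: 23>16, j++
i=2 j=6: 23>17, j++
i=2 j=7: 23>18, j++
i=2 j=8: 23>22, j++
i=2 j=9: 23<28, i++
i=3 j=9: 28==28 emit, i++,j++

13 moves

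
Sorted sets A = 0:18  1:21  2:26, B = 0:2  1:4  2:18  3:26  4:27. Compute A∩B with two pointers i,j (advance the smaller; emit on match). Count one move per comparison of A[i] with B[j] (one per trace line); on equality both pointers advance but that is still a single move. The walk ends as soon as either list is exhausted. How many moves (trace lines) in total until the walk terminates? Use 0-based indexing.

[i=0,j=0] 18>2 → j++
[i=0,j=1] 18>4 → j++
[i=0,j=2] 18==18 emit → i++,j++
[i=1,j=3] 21<26 → i++
[i=2,j=3] 26==26 emit → i++,j++

5 moves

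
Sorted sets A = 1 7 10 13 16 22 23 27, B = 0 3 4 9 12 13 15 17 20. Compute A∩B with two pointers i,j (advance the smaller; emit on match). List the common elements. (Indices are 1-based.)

[i=1,j=1] 1>0 → j++
[i=1,j=2] 1<3 → i++
[i=2,j=2] 7>3 → j++
[i=2,j=3] 7>4 → j++
[i=2,j=4] 7<9 → i++
[i=3,j=4] 10>9 → j++
[i=3,j=5] 10<12 → i++
[i=4,j=5] 13>12 → j++
[i=4,j=6] 13==13 emit → i++,j++
[i=5,j=7] 16>15 → j++
[i=5,j=8] 16<17 → i++
[i=6,j=8] 22>17 → j++
[i=6,j=9] 22>20 → j++

intersection = [13]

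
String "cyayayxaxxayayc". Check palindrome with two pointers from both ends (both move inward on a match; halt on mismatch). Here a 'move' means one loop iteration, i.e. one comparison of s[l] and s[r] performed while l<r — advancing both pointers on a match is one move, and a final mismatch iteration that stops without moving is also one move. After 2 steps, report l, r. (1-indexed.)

[1,15] 'c'=='c' → l++,r--
[2,14] 'y'=='y' → l++,r--

l=3, r=13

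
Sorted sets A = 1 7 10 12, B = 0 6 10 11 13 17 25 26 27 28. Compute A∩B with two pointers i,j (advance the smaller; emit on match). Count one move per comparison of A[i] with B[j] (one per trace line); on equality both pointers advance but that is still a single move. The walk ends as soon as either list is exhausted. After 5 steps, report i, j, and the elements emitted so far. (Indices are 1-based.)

i=4, j=4, emitted=[10]

[i=1,j=1] 1>0 → j++
[i=1,j=2] 1<6 → i++
[i=2,j=2] 7>6 → j++
[i=2,j=3] 7<10 → i++
[i=3,j=3] 10==10 emit → i++,j++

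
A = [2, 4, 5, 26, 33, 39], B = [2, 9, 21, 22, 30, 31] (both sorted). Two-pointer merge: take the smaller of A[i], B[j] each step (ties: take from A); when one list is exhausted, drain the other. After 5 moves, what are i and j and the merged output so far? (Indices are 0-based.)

i=3, j=2, merged so far=[2, 2, 4, 5, 9]

i=0 j=0: A[i]=2<=B[j]=2 take 2, i++
i=1 j=0: A[i]=4>B[j]=2 take 2, j++
i=1 j=1: A[i]=4<=B[j]=9 take 4, i++
i=2 j=1: A[i]=5<=B[j]=9 take 5, i++
i=3 j=1: A[i]=26>B[j]=9 take 9, j++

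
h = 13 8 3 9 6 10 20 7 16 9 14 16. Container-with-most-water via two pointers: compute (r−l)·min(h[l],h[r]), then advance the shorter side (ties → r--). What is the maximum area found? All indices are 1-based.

max area = 143

[1,12] min(13,16)*11=143 best=143 * → l++
[2,12] min(8,16)*10=80 best=143 → l++
[3,12] min(3,16)*9=27 best=143 → l++
[4,12] min(9,16)*8=72 best=143 → l++
[5,12] min(6,16)*7=42 best=143 → l++
[6,12] min(10,16)*6=60 best=143 → l++
[7,12] min(20,16)*5=80 best=143 → r--
[7,11] min(20,14)*4=56 best=143 → r--
[7,10] min(20,9)*3=27 best=143 → r--
[7,9] min(20,16)*2=32 best=143 → r--
[7,8] min(20,7)*1=7 best=143 → r--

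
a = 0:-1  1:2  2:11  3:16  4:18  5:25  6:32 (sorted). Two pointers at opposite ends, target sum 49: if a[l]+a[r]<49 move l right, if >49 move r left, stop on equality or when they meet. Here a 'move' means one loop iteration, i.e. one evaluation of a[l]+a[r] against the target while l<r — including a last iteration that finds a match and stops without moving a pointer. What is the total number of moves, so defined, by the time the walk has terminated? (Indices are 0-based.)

6 moves

l=0 r=6: -1+32=31 <49, l++
l=1 r=6: 2+32=34 <49, l++
l=2 r=6: 11+32=43 <49, l++
l=3 r=6: 16+32=48 <49, l++
l=4 r=6: 18+32=50 >49, r--
l=4 r=5: 18+25=43 <49, l++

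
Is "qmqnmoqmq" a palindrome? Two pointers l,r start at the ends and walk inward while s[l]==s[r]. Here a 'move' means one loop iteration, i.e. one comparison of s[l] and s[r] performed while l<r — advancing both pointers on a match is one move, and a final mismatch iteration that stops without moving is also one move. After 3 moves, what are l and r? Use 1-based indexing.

l=4, r=6

l=1 r=9: 'q'=='q', l++,r--
l=2 r=8: 'm'=='m', l++,r--
l=3 r=7: 'q'=='q', l++,r--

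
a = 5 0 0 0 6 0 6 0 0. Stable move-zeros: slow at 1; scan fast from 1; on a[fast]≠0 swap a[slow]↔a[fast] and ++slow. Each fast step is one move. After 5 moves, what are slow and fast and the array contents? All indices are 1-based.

slow=1 fast=1: a[fast]=5≠0 swap→a[1]=5, slow++,fast++
slow=2 fast=2: a[fast]=0, fast++
slow=2 fast=3: a[fast]=0, fast++
slow=2 fast=4: a[fast]=0, fast++
slow=2 fast=5: a[fast]=6≠0 swap→a[2]=6, slow++,fast++

slow=3, fast=6, a=[5, 6, 0, 0, 0, 0, 6, 0, 0]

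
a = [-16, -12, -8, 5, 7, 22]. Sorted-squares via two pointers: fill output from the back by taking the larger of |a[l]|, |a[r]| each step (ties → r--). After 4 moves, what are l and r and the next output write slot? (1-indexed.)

l=4, r=5, next write slot=2

l=1 r=6: |-16|<=|22| out[6]=484, r--
l=1 r=5: |-16|>|7| out[5]=256, l++
l=2 r=5: |-12|>|7| out[4]=144, l++
l=3 r=5: |-8|>|7| out[3]=64, l++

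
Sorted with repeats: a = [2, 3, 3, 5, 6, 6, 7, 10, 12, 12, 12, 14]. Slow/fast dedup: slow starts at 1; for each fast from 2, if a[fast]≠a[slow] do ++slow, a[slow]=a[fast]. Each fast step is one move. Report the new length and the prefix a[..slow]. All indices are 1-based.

length 8; prefix = [2, 3, 5, 6, 7, 10, 12, 14]

slow=1 fast=2: a[fast]=3≠a[slow]=2 write a[2]=3, slow++,fast++
slow=2 fast=3: a[fast]=3=a[slow] dup, fast++
slow=2 fast=4: a[fast]=5≠a[slow]=3 write a[3]=5, slow++,fast++
slow=3 fast=5: a[fast]=6≠a[slow]=5 write a[4]=6, slow++,fast++
slow=4 fast=6: a[fast]=6=a[slow] dup, fast++
slow=4 fast=7: a[fast]=7≠a[slow]=6 write a[5]=7, slow++,fast++
slow=5 fast=8: a[fast]=10≠a[slow]=7 write a[6]=10, slow++,fast++
slow=6 fast=9: a[fast]=12≠a[slow]=10 write a[7]=12, slow++,fast++
slow=7 fast=10: a[fast]=12=a[slow] dup, fast++
slow=7 fast=11: a[fast]=12=a[slow] dup, fast++
slow=7 fast=12: a[fast]=14≠a[slow]=12 write a[8]=14, slow++,fast++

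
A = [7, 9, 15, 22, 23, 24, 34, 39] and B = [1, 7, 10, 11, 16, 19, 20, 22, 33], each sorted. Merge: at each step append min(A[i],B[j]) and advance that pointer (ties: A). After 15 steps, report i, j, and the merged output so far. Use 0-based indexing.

i=6, j=9, merged so far=[1, 7, 7, 9, 10, 11, 15, 16, 19, 20, 22, 22, 23, 24, 33]

[i=0,j=0] A[i]=7>B[j]=1 take 1 → j++
[i=0,j=1] A[i]=7<=B[j]=7 take 7 → i++
[i=1,j=1] A[i]=9>B[j]=7 take 7 → j++
[i=1,j=2] A[i]=9<=B[j]=10 take 9 → i++
[i=2,j=2] A[i]=15>B[j]=10 take 10 → j++
[i=2,j=3] A[i]=15>B[j]=11 take 11 → j++
[i=2,j=4] A[i]=15<=B[j]=16 take 15 → i++
[i=3,j=4] A[i]=22>B[j]=16 take 16 → j++
[i=3,j=5] A[i]=22>B[j]=19 take 19 → j++
[i=3,j=6] A[i]=22>B[j]=20 take 20 → j++
[i=3,j=7] A[i]=22<=B[j]=22 take 22 → i++
[i=4,j=7] A[i]=23>B[j]=22 take 22 → j++
[i=4,j=8] A[i]=23<=B[j]=33 take 23 → i++
[i=5,j=8] A[i]=24<=B[j]=33 take 24 → i++
[i=6,j=8] A[i]=34>B[j]=33 take 33 → j++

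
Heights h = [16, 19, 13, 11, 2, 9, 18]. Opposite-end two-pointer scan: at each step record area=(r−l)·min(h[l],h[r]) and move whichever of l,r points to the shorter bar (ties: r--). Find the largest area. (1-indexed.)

max area = 96

l=1 r=7: min(16,18)*6=96 best=96 *, l++
l=2 r=7: min(19,18)*5=90 best=96, r--
l=2 r=6: min(19,9)*4=36 best=96, r--
l=2 r=5: min(19,2)*3=6 best=96, r--
l=2 r=4: min(19,11)*2=22 best=96, r--
l=2 r=3: min(19,13)*1=13 best=96, r--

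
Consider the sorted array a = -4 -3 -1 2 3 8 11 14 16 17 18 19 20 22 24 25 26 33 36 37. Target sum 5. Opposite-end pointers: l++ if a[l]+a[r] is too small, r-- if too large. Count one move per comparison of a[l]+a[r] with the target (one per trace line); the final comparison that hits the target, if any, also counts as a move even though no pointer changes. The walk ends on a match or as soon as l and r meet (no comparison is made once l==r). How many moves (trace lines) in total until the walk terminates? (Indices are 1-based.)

16 moves

l=1 r=20: -4+37=33 >5, r--
l=1 r=19: -4+36=32 >5, r--
l=1 r=18: -4+33=29 >5, r--
l=1 r=17: -4+26=22 >5, r--
l=1 r=16: -4+25=21 >5, r--
l=1 r=15: -4+24=20 >5, r--
l=1 r=14: -4+22=18 >5, r--
l=1 r=13: -4+20=16 >5, r--
l=1 r=12: -4+19=15 >5, r--
l=1 r=11: -4+18=14 >5, r--
l=1 r=10: -4+17=13 >5, r--
l=1 r=9: -4+16=12 >5, r--
l=1 r=8: -4+14=10 >5, r--
l=1 r=7: -4+11=7 >5, r--
l=1 r=6: -4+8=4 <5, l++
l=2 r=6: -3+8=5, found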